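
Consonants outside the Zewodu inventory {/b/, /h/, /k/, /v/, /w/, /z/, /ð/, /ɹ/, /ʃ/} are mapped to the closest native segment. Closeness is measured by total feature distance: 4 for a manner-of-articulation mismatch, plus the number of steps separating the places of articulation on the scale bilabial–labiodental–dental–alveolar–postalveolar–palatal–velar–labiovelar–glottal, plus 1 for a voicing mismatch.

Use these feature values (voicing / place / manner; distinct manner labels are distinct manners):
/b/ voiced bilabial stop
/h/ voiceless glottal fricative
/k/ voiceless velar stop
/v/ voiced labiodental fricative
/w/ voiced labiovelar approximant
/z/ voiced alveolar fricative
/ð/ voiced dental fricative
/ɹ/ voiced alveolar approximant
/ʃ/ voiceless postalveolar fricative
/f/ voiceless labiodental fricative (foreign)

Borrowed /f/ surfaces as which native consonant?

/v/ is closest: same manner (fricative), place distance 0 (labiodental→labiodental), voicing differs (+1); total 1. Next closest is /ð/ at distance 2.

v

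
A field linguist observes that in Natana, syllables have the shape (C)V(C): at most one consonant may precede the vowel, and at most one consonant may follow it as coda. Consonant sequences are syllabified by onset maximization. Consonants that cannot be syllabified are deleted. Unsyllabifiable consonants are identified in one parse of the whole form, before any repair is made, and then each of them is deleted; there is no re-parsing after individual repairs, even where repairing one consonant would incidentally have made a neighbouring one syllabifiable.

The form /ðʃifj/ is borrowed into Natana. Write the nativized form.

Under (C)V(C), the unsyllabifiable consonants are /ð/, /j/ (at most one coda consonant is licensed; onsets are limited to one consonant).
Each unlicensed consonant is deleted: /ð/, /j/.

ʃif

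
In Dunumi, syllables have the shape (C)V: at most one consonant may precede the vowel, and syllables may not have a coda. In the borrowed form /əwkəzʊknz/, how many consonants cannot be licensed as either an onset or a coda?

4

The consonants /w/, /k/, /n/, /z/ cannot be parsed into a legal (C)V syllable (no codas are permitted; onsets are limited to one consonant).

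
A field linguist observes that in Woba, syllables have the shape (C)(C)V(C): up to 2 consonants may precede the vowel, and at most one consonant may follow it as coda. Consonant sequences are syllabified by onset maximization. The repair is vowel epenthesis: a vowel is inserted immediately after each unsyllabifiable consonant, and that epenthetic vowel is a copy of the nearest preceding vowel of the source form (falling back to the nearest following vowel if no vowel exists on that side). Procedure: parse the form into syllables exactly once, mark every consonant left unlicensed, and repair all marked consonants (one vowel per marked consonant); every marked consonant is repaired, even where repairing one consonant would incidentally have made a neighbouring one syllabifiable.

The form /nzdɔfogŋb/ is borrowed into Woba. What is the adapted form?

The consonants /n/, /ŋ/, /b/ cannot be parsed into a legal (C)(C)V(C) syllable (at most one coda consonant is licensed; onsets may contain at most 2 consonants).
Each unlicensed consonant becomes the onset of a new syllable: /n/ → /nɔ/, /ŋ/ → /ŋo/, /b/ → /bo/.

nɔzdɔfogŋobo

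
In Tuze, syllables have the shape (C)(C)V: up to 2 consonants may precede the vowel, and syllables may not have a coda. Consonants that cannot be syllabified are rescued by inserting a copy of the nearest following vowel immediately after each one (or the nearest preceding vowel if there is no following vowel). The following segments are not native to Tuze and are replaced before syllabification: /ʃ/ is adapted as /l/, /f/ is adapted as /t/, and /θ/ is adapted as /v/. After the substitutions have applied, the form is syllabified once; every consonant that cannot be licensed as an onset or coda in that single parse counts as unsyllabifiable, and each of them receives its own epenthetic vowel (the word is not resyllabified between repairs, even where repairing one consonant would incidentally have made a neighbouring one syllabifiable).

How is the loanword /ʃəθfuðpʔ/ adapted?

ləvtuðupuʔu

Substitution: /ʃ/ → /l/, /θ/ → /v/, /f/ → /t/, giving /ləvtuðpʔ/.
Syllabifying with onset maximization leaves /ð/, /p/, /ʔ/ stranded (no codas are permitted; onsets may contain at most 2 consonants).
Epenthesis after each stranded consonant: /ð/ → /ðu/, /p/ → /pu/, /ʔ/ → /ʔu/.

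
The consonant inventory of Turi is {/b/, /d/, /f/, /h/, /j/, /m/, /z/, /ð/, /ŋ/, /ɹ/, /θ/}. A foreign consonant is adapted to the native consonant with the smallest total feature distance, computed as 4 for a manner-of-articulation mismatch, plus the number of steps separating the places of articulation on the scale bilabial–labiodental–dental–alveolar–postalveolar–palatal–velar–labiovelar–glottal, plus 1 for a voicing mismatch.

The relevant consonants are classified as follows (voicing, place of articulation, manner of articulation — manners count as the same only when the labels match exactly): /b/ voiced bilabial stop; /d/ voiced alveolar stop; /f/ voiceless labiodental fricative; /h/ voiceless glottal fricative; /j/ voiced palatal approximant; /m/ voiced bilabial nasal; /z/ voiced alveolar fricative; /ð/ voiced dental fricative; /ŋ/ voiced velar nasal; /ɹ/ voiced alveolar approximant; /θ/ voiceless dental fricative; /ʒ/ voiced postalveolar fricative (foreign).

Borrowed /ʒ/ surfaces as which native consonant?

z

/z/ is closest: same manner (fricative), place distance 1 (postalveolar→alveolar), same voicing; total 1. Next closest is /ð/ at distance 2.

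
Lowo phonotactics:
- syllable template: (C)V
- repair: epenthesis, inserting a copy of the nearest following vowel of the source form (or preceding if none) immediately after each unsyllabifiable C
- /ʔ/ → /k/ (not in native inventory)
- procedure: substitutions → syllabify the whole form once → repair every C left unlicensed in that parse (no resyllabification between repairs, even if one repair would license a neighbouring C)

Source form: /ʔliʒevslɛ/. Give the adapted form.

kiliʒevɛsɛlɛ

Substitution: /ʔ/ → /k/, giving /kliʒevslɛ/.
The consonants /k/, /v/, /s/ cannot be parsed into a legal (C)V syllable (no codas are permitted; onsets are limited to one consonant).
Each unlicensed consonant becomes the onset of a new syllable: /k/ → /ki/, /v/ → /vɛ/, /s/ → /sɛ/.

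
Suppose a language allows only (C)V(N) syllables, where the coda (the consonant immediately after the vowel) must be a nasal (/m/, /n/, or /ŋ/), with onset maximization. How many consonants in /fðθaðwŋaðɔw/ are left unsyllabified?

Syllabifying with onset maximization leaves /f/, /ð/, /ð/, /w/, /w/ stranded (only a nasal (/m/, /n/, or /ŋ/) is licensed in coda position; onsets are limited to one consonant).

5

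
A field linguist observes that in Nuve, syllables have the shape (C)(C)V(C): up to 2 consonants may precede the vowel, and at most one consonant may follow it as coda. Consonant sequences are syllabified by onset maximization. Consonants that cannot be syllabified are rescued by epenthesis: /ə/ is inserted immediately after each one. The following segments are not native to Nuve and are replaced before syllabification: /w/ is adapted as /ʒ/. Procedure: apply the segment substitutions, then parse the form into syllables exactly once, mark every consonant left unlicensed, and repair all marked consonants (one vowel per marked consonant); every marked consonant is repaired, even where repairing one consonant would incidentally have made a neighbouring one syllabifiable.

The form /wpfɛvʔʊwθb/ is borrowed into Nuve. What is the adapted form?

Substitution: /w/ → /ʒ/, giving /ʒpfɛvʔʊʒθb/.
Under (C)(C)V(C), the unsyllabifiable consonants are /ʒ/, /θ/, /b/ (at most one coda consonant is licensed; onsets may contain at most 2 consonants).
Inserting the epenthetic vowel yields /ʒ/ → /ʒə/, /θ/ → /θə/, /b/ → /bə/.

ʒəpfɛvʔʊʒθəbə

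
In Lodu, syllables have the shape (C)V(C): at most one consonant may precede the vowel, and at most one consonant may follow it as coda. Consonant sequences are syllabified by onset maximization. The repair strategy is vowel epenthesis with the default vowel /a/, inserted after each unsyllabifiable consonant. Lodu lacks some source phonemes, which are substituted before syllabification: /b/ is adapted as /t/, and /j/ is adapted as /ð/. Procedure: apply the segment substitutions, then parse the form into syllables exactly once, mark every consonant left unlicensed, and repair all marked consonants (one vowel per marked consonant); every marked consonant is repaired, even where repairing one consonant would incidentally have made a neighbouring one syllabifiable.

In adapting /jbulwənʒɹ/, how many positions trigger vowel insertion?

3

After substitution the input is /ðtulwənʒɹ/.
The unsyllabifiable consonants are /ð/, /ʒ/, /ɹ/; each receives one epenthetic vowel.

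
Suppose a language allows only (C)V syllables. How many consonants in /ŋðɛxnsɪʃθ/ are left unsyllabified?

Under (C)V, the unsyllabifiable consonants are /ŋ/, /x/, /n/, /ʃ/, /θ/ (no codas are permitted; onsets are limited to one consonant).

5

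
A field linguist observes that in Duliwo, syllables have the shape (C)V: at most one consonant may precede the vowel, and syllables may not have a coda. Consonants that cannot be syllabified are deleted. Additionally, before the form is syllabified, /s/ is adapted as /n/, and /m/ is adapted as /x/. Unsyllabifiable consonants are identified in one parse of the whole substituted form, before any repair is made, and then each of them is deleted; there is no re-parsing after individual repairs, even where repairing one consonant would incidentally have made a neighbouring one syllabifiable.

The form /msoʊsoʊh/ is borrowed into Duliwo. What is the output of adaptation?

Substitution: /m/ → /x/, /s/ → /n/, giving /xnoʊnoʊh/.
Under (C)V, the unsyllabifiable consonants are /x/, /h/ (no codas are permitted; onsets are limited to one consonant).
Deleting the stranded consonants removes /x/, /h/.

noʊnoʊ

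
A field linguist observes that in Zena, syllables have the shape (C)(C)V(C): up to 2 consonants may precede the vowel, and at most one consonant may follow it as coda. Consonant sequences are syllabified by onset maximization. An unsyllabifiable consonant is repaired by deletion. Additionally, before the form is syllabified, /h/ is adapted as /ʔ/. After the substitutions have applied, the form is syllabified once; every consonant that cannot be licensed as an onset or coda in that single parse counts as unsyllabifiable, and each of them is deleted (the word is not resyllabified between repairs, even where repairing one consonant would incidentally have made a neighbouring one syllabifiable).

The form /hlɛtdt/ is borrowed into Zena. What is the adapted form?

ʔlɛt

Substitution: /h/ → /ʔ/, giving /ʔlɛtdt/.
Under (C)(C)V(C), the unsyllabifiable consonants are /d/, /t/ (at most one coda consonant is licensed; onsets may contain at most 2 consonants).
Each unlicensed consonant is deleted: /d/, /t/.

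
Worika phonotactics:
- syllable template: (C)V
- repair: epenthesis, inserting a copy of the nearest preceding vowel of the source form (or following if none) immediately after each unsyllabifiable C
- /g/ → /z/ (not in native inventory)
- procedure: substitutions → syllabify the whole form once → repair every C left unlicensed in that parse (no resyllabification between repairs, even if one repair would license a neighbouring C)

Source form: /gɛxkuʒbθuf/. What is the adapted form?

zɛxɛkuʒubuθufu

Substitution: /g/ → /z/, giving /zɛxkuʒbθuf/.
The consonants /x/, /ʒ/, /b/, /f/ cannot be parsed into a legal (C)V syllable (no codas are permitted; onsets are limited to one consonant).
Epenthesis after each stranded consonant: /x/ → /xɛ/, /ʒ/ → /ʒu/, /b/ → /bu/, /f/ → /fu/.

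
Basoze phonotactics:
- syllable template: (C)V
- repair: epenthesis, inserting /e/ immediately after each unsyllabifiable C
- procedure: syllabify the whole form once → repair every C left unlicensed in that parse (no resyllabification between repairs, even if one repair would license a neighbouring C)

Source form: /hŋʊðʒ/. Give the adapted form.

Syllabifying with onset maximization leaves /h/, /ð/, /ʒ/ stranded (no codas are permitted; onsets are limited to one consonant).
Inserting the epenthetic vowel yields /h/ → /he/, /ð/ → /ðe/, /ʒ/ → /ʒe/.

heŋʊðeʒe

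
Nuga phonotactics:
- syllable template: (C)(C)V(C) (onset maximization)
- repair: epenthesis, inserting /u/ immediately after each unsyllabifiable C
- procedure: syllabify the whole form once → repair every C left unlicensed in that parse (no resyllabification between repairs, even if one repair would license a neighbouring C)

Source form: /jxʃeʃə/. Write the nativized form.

Syllabifying with onset maximization leaves /j/ stranded (at most one coda consonant is licensed; onsets may contain at most 2 consonants).
Inserting the epenthetic vowel yields /j/ → /ju/.

juxʃeʃə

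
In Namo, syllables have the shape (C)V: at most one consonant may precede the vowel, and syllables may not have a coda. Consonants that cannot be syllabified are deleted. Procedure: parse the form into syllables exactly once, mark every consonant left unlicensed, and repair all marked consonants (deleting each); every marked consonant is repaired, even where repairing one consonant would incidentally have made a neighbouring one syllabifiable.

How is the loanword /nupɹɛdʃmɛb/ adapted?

nuɹɛmɛ

Under (C)V, the unsyllabifiable consonants are /p/, /d/, /ʃ/, /b/ (no codas are permitted; onsets are limited to one consonant).
Each unlicensed consonant is deleted: /p/, /d/, /ʃ/, /b/.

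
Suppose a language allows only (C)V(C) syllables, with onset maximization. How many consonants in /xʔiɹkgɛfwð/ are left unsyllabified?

4

Under (C)V(C), the unsyllabifiable consonants are /x/, /k/, /w/, /ð/ (at most one coda consonant is licensed; onsets are limited to one consonant).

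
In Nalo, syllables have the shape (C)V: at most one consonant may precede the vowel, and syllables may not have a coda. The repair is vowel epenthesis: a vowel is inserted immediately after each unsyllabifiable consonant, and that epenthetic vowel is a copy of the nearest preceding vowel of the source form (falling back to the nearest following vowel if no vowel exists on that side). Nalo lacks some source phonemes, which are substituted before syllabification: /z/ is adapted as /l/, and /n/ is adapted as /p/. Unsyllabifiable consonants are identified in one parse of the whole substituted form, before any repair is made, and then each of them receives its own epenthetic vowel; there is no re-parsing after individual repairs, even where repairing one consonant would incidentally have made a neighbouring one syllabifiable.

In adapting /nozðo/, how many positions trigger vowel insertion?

1

After substitution the input is /polðo/.
The unsyllabifiable consonants are /l/; each receives one epenthetic vowel.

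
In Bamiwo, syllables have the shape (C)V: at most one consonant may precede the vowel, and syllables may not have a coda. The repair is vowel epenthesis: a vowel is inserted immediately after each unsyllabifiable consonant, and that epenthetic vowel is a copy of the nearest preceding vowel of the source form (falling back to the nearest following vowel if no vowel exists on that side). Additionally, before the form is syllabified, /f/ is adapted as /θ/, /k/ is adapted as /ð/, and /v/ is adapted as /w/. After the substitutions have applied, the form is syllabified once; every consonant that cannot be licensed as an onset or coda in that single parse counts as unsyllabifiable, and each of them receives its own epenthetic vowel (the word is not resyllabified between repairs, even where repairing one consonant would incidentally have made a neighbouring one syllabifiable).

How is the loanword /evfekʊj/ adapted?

eweθeðʊjʊ

Substitution: /v/ → /w/, /f/ → /θ/, /k/ → /ð/, giving /ewθeðʊj/.
Syllabifying with onset maximization leaves /w/, /j/ stranded (no codas are permitted; onsets are limited to one consonant).
Inserting the epenthetic vowel yields /w/ → /we/, /j/ → /jʊ/.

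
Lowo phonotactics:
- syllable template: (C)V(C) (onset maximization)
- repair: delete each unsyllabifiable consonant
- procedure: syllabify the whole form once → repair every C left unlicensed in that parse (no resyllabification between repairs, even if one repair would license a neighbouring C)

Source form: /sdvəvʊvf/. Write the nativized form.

The consonants /s/, /d/, /f/ cannot be parsed into a legal (C)V(C) syllable (at most one coda consonant is licensed; onsets are limited to one consonant).
Each unlicensed consonant is deleted: /s/, /d/, /f/.

vəvʊv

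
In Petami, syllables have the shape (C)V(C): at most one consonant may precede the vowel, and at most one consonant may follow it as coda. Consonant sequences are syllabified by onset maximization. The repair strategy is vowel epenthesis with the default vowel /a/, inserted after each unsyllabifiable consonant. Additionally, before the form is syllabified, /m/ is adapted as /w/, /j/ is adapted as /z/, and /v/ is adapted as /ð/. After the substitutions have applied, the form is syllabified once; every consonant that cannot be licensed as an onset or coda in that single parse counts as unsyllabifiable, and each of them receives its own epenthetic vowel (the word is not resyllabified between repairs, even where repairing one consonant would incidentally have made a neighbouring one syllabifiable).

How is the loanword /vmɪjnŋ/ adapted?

ðawɪznaŋa

Substitution: /v/ → /ð/, /m/ → /w/, /j/ → /z/, giving /ðwɪznŋ/.
Syllabifying with onset maximization leaves /ð/, /n/, /ŋ/ stranded (at most one coda consonant is licensed; onsets are limited to one consonant).
Each unlicensed consonant becomes the onset of a new syllable: /ð/ → /ða/, /n/ → /na/, /ŋ/ → /ŋa/.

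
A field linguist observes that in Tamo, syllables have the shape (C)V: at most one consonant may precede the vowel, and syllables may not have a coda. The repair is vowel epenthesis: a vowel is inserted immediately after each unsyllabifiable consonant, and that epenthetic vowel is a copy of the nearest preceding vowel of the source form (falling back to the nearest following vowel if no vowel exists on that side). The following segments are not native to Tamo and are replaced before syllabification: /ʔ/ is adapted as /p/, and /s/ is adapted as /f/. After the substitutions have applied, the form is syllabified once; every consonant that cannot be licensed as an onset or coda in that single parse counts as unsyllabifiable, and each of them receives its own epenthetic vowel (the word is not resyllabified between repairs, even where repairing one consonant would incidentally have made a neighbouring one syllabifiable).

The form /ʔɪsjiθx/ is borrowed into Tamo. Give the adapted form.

Substitution: /ʔ/ → /p/, /s/ → /f/, giving /pɪfjiθx/.
Syllabifying with onset maximization leaves /f/, /θ/, /x/ stranded (no codas are permitted; onsets are limited to one consonant).
Each unlicensed consonant becomes the onset of a new syllable: /f/ → /fɪ/, /θ/ → /θi/, /x/ → /xi/.

pɪfɪjiθixi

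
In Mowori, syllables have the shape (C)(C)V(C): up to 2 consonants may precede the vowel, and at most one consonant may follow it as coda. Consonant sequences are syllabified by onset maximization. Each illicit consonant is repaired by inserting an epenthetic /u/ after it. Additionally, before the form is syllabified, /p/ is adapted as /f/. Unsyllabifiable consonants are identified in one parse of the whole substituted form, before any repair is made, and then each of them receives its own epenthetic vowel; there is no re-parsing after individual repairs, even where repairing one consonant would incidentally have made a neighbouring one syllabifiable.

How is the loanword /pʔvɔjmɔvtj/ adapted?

fuʔvɔjmɔvtuju

Substitution: /p/ → /f/, giving /fʔvɔjmɔvtj/.
Under (C)(C)V(C), the unsyllabifiable consonants are /f/, /t/, /j/ (at most one coda consonant is licensed; onsets may contain at most 2 consonants).
Each unlicensed consonant becomes the onset of a new syllable: /f/ → /fu/, /t/ → /tu/, /j/ → /ju/.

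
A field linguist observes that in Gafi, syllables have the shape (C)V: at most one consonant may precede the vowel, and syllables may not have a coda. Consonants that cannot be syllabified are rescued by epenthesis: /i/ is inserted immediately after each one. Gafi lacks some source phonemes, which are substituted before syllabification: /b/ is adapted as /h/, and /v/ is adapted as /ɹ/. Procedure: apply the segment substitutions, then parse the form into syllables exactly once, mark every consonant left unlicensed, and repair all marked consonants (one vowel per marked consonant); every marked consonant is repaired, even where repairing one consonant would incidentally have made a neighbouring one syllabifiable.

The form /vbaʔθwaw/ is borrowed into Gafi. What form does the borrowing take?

ɹihaʔiθiwawi

Substitution: /v/ → /ɹ/, /b/ → /h/, giving /ɹhaʔθwaw/.
Under (C)V, the unsyllabifiable consonants are /ɹ/, /ʔ/, /θ/, /w/ (no codas are permitted; onsets are limited to one consonant).
Each unlicensed consonant becomes the onset of a new syllable: /ɹ/ → /ɹi/, /ʔ/ → /ʔi/, /θ/ → /θi/, /w/ → /wi/.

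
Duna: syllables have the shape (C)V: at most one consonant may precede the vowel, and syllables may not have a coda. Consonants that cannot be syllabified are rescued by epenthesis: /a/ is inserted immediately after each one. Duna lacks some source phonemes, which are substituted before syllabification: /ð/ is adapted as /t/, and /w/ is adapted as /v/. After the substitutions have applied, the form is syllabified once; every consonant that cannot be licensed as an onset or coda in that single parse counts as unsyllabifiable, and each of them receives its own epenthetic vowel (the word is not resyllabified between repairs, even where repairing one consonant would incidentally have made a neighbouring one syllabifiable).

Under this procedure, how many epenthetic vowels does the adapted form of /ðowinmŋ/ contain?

3

After substitution the input is /tovinmŋ/.
The unsyllabifiable consonants are /n/, /m/, /ŋ/; each receives one epenthetic vowel.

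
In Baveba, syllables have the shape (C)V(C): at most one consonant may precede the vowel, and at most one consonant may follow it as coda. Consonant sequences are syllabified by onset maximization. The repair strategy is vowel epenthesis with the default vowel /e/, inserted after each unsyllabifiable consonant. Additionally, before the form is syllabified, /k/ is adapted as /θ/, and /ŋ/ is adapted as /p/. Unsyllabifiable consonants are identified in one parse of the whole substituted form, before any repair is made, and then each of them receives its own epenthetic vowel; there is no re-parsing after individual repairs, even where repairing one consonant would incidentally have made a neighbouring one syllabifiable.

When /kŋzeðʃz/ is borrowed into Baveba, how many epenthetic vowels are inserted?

After substitution the input is /θpzeðʃz/.
The unsyllabifiable consonants are /θ/, /p/, /ʃ/, /z/; each receives one epenthetic vowel.

4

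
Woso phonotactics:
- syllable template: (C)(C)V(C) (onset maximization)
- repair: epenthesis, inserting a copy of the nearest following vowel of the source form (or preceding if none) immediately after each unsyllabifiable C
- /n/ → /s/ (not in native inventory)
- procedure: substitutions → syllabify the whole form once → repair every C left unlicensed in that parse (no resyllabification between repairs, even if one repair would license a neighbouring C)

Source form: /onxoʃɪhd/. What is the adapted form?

osxoʃɪhdɪ

Substitution: /n/ → /s/, giving /osxoʃɪhd/.
The consonants /d/ cannot be parsed into a legal (C)(C)V(C) syllable (at most one coda consonant is licensed; onsets may contain at most 2 consonants).
Epenthesis after each stranded consonant: /d/ → /dɪ/.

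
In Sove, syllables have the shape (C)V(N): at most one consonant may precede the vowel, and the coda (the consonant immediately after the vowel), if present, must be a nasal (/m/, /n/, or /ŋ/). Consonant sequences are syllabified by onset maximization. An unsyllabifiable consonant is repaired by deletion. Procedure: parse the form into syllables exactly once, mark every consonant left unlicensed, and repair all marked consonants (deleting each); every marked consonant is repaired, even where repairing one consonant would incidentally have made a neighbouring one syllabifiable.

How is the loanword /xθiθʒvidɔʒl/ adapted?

Syllabifying with onset maximization leaves /x/, /θ/, /ʒ/, /ʒ/, /l/ stranded (only a nasal (/m/, /n/, or /ŋ/) is licensed in coda position; onsets are limited to one consonant).
Deleting the stranded consonants removes /x/, /θ/, /ʒ/, /ʒ/, /l/.

θividɔ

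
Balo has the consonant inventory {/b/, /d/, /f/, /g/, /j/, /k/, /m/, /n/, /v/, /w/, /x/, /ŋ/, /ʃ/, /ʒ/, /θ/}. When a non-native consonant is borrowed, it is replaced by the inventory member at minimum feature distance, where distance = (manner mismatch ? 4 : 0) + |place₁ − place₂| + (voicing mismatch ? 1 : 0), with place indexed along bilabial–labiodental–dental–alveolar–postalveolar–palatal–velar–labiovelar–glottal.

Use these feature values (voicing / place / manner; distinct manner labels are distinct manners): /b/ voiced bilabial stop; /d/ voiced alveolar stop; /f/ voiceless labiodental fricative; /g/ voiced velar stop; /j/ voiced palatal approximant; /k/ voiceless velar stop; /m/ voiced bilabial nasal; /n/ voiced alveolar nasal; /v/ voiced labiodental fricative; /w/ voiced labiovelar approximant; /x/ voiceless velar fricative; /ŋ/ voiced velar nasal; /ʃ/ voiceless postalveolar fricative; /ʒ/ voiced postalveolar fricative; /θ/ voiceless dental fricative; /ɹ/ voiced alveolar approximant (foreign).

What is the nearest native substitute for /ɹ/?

j

/j/ is closest: same manner (approximant), place distance 2 (alveolar→palatal), same voicing; total 2. Next closest is /d/ at distance 4.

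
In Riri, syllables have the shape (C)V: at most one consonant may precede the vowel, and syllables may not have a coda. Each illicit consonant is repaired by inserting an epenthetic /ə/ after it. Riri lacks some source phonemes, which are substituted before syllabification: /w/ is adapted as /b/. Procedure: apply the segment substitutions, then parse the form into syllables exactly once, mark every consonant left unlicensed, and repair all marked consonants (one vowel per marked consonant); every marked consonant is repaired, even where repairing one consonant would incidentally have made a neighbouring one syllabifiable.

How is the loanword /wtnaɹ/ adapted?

Substitution: /w/ → /b/, giving /btnaɹ/.
Under (C)V, the unsyllabifiable consonants are /b/, /t/, /ɹ/ (no codas are permitted; onsets are limited to one consonant).
Inserting the epenthetic vowel yields /b/ → /bə/, /t/ → /tə/, /ɹ/ → /ɹə/.

bətənaɹə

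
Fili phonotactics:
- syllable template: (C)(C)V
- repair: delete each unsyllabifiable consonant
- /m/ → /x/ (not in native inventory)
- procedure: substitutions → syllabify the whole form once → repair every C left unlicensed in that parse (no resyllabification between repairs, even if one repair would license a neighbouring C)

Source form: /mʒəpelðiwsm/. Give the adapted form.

Substitution: /m/ → /x/, giving /xʒəpelðiwsx/.
Syllabifying with onset maximization leaves /w/, /s/, /x/ stranded (no codas are permitted; onsets may contain at most 2 consonants).
Deleting the stranded consonants removes /w/, /s/, /x/.

xʒəpelði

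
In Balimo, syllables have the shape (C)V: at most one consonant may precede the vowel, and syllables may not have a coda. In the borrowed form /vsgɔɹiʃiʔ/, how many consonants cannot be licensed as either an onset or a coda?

Syllabifying with onset maximization leaves /v/, /s/, /ʔ/ stranded (no codas are permitted; onsets are limited to one consonant).

3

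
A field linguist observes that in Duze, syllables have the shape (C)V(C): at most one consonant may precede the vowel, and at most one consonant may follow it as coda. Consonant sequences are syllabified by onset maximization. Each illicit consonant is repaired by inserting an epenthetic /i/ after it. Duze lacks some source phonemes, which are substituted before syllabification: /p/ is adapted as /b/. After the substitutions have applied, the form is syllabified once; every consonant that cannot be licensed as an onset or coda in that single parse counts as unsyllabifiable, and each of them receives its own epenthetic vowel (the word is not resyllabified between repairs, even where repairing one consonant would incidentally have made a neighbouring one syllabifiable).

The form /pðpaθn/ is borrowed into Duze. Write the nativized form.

biðibaθni

Substitution: /p/ → /b/, giving /bðbaθn/.
Under (C)V(C), the unsyllabifiable consonants are /b/, /ð/, /n/ (at most one coda consonant is licensed; onsets are limited to one consonant).
Inserting the epenthetic vowel yields /b/ → /bi/, /ð/ → /ði/, /n/ → /ni/.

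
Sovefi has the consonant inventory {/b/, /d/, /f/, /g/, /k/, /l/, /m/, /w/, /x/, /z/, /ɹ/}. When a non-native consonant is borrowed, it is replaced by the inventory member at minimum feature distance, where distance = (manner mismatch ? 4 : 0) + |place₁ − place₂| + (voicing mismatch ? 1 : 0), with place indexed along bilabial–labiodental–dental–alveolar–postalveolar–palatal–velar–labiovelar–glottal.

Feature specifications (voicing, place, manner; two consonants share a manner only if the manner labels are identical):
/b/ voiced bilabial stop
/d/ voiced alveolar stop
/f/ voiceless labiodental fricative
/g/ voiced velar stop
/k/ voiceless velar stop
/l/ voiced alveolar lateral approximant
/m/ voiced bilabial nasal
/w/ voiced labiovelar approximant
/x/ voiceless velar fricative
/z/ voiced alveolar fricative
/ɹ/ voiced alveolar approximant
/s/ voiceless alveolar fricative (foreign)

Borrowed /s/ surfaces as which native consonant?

/z/ is closest: same manner (fricative), place distance 0 (alveolar→alveolar), voicing differs (+1); total 1. Next closest is /f/ at distance 2.

z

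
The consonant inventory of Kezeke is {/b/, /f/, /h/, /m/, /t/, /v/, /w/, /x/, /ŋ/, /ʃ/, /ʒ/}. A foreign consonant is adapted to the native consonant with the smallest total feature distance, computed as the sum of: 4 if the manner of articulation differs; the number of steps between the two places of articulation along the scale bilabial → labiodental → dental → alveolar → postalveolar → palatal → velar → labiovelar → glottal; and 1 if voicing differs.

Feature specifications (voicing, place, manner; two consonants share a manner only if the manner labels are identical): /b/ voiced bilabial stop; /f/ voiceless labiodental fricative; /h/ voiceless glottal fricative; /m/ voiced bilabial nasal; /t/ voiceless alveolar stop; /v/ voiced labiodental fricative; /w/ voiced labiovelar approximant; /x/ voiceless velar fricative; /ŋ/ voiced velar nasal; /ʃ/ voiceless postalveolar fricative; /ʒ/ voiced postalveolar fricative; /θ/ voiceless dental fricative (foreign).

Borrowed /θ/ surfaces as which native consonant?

/f/ is closest: same manner (fricative), place distance 1 (dental→labiodental), same voicing; total 1. Next closest is /v/ at distance 2.

f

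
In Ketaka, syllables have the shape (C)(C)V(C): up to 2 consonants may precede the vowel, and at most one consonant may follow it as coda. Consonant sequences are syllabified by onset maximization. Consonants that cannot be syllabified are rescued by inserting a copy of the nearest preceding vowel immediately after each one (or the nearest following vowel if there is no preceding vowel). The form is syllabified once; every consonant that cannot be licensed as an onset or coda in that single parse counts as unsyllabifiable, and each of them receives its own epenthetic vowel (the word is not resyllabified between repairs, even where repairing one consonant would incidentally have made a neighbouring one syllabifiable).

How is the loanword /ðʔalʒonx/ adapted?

ðʔalʒonxo

Under (C)(C)V(C), the unsyllabifiable consonants are /x/ (at most one coda consonant is licensed; onsets may contain at most 2 consonants).
Inserting the epenthetic vowel yields /x/ → /xo/.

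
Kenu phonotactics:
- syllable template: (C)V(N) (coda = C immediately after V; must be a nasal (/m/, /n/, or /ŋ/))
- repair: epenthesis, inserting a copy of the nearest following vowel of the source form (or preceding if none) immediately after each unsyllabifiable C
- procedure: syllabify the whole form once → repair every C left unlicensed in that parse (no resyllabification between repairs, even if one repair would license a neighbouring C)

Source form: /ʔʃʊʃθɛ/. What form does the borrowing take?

The consonants /ʔ/, /ʃ/ cannot be parsed into a legal (C)V(N) syllable (only a nasal (/m/, /n/, or /ŋ/) is licensed in coda position; onsets are limited to one consonant).
Inserting the epenthetic vowel yields /ʔ/ → /ʔʊ/, /ʃ/ → /ʃɛ/.

ʔʊʃʊʃɛθɛ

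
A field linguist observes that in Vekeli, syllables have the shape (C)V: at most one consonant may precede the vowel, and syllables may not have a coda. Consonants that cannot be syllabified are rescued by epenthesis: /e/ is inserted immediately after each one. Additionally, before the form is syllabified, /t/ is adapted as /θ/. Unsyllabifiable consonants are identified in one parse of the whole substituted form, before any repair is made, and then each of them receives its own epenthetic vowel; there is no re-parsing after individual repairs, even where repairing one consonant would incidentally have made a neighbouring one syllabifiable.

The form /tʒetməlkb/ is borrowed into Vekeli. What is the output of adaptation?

θeʒeθeməlekebe

Substitution: /t/ → /θ/, giving /θʒeθməlkb/.
Syllabifying with onset maximization leaves /θ/, /θ/, /l/, /k/, /b/ stranded (no codas are permitted; onsets are limited to one consonant).
Inserting the epenthetic vowel yields /θ/ → /θe/, /θ/ → /θe/, /l/ → /le/, /k/ → /ke/, /b/ → /be/.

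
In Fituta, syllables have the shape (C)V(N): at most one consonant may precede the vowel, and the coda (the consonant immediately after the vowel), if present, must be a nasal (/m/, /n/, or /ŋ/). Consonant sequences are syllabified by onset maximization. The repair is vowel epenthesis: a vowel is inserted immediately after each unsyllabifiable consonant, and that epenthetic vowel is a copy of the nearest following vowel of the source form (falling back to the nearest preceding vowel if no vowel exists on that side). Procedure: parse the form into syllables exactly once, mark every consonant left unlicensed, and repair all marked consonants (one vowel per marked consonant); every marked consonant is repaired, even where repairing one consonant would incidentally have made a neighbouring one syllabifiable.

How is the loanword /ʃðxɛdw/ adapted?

Syllabifying with onset maximization leaves /ʃ/, /ð/, /d/, /w/ stranded (only a nasal (/m/, /n/, or /ŋ/) is licensed in coda position; onsets are limited to one consonant).
Each unlicensed consonant becomes the onset of a new syllable: /ʃ/ → /ʃɛ/, /ð/ → /ðɛ/, /d/ → /dɛ/, /w/ → /wɛ/.

ʃɛðɛxɛdɛwɛ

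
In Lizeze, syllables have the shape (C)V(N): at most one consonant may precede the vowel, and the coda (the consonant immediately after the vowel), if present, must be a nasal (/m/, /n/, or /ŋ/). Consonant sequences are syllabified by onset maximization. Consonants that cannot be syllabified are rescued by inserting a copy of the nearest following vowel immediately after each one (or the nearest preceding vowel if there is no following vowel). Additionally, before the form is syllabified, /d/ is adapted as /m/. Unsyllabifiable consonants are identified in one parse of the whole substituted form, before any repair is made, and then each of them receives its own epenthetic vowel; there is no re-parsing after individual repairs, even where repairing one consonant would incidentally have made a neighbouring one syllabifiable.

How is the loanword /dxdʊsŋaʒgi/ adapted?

mʊxʊmʊsaŋaʒigi

Substitution: /d/ → /m/, giving /mxmʊsŋaʒgi/.
Under (C)V(N), the unsyllabifiable consonants are /m/, /x/, /s/, /ʒ/ (only a nasal (/m/, /n/, or /ŋ/) is licensed in coda position; onsets are limited to one consonant).
Each unlicensed consonant becomes the onset of a new syllable: /m/ → /mʊ/, /x/ → /xʊ/, /s/ → /sa/, /ʒ/ → /ʒi/.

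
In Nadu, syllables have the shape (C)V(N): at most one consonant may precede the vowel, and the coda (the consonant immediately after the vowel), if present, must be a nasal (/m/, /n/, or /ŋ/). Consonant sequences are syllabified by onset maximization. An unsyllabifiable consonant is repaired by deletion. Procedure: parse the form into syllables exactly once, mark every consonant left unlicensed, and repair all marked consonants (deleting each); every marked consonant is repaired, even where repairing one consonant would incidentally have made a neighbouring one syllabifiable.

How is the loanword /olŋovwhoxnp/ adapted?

oŋoho

Under (C)V(N), the unsyllabifiable consonants are /l/, /v/, /w/, /x/, /n/, /p/ (only a nasal (/m/, /n/, or /ŋ/) is licensed in coda position; onsets are limited to one consonant).
Deletion applies to /l/, /v/, /w/, /x/, /n/, /p/.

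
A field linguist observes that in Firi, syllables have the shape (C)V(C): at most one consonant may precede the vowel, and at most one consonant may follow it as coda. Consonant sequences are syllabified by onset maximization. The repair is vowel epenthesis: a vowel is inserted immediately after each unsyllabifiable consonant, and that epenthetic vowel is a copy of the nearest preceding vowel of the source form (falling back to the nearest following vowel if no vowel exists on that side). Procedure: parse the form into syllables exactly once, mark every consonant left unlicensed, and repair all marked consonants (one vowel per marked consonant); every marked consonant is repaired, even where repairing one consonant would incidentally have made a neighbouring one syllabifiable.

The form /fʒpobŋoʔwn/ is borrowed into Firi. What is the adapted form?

The consonants /f/, /ʒ/, /w/, /n/ cannot be parsed into a legal (C)V(C) syllable (at most one coda consonant is licensed; onsets are limited to one consonant).
Each unlicensed consonant becomes the onset of a new syllable: /f/ → /fo/, /ʒ/ → /ʒo/, /w/ → /wo/, /n/ → /no/.

foʒopobŋoʔwono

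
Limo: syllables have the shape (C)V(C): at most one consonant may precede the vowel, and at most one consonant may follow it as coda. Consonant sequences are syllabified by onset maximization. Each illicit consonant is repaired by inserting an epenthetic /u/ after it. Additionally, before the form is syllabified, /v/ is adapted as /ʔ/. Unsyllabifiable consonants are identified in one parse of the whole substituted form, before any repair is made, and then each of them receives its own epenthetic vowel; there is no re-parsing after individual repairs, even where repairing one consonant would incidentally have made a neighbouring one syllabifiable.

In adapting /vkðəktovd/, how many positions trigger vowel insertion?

3

After substitution the input is /ʔkðəktoʔd/.
The unsyllabifiable consonants are /ʔ/, /k/, /d/; each receives one epenthetic vowel.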